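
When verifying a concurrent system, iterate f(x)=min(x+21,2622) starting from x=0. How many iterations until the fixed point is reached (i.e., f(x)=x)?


Step 1: x=0, cap=2622, increment=21
Step 2: x grows by 21 each step until capped at 2622; fixed point is x=2622
Step 3: iterations = ceil(2622/21) = 125

125


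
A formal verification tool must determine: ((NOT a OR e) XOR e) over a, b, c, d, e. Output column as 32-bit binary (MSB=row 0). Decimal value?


Formula: ((NOT a OR e) XOR e) over a, b, c, d, e (32 rows)
Evaluate each row (bits = a,b,c,d,e, MSB first):
  row 0 [00000]: ((NOT 0 OR 0) XOR 0) -> 1
  row 1 [00001]: ((NOT 0 OR 1) XOR 1) -> 0
  row 2 [00010]: ((NOT 0 OR 0) XOR 0) -> 1
  row 3 [00011]: ((NOT 0 OR 1) XOR 1) -> 0
  row 4 [00100]: ((NOT 0 OR 0) XOR 0) -> 1
  row 5 [00101]: ((NOT 0 OR 1) XOR 1) -> 0
  row 6 [00110]: ((NOT 0 OR 0) XOR 0) -> 1
  row 7 [00111]: ((NOT 0 OR 1) XOR 1) -> 0
  row 8 [01000]: ((NOT 0 OR 0) XOR 0) -> 1
  row 9 [01001]: ((NOT 0 OR 1) XOR 1) -> 0
  row 10 [01010]: ((NOT 0 OR 0) XOR 0) -> 1
  row 11 [01011]: ((NOT 0 OR 1) XOR 1) -> 0
  row 12 [01100]: ((NOT 0 OR 0) XOR 0) -> 1
  row 13 [01101]: ((NOT 0 OR 1) XOR 1) -> 0
  row 14 [01110]: ((NOT 0 OR 0) XOR 0) -> 1
  row 15 [01111]: ((NOT 0 OR 1) XOR 1) -> 0
  row 16 [10000]: ((NOT 1 OR 0) XOR 0) -> 0
  row 17 [10001]: ((NOT 1 OR 1) XOR 1) -> 0
  row 18 [10010]: ((NOT 1 OR 0) XOR 0) -> 0
  row 19 [10011]: ((NOT 1 OR 1) XOR 1) -> 0
  row 20 [10100]: ((NOT 1 OR 0) XOR 0) -> 0
  row 21 [10101]: ((NOT 1 OR 1) XOR 1) -> 0
  row 22 [10110]: ((NOT 1 OR 0) XOR 0) -> 0
  row 23 [10111]: ((NOT 1 OR 1) XOR 1) -> 0
  row 24 [11000]: ((NOT 1 OR 0) XOR 0) -> 0
  row 25 [11001]: ((NOT 1 OR 1) XOR 1) -> 0
  row 26 [11010]: ((NOT 1 OR 0) XOR 0) -> 0
  row 27 [11011]: ((NOT 1 OR 1) XOR 1) -> 0
  row 28 [11100]: ((NOT 1 OR 0) XOR 0) -> 0
  row 29 [11101]: ((NOT 1 OR 1) XOR 1) -> 0
  row 30 [11110]: ((NOT 1 OR 0) XOR 0) -> 0
  row 31 [11111]: ((NOT 1 OR 1) XOR 1) -> 0
Full result column, 4 rows per line (a,b,c fixed per line; d,e runs 00..11 left to right):
  rows 0-3 [a,b,c=000]: 1010  = hex A
  rows 4-7 [a,b,c=001]: 1010  = hex A
  rows 8-11 [a,b,c=010]: 1010  = hex A
  rows 12-15 [a,b,c=011]: 1010  = hex A
  rows 16-19 [a,b,c=100]: 0000  = hex 0
  rows 20-23 [a,b,c=101]: 0000  = hex 0
  rows 24-27 [a,b,c=110]: 0000  = hex 0
  rows 28-31 [a,b,c=111]: 0000  = hex 0
Output column (row 0 .. row 31) = 10101010101010100000000000000000
Output column grouped in 4s = 1010 1010 1010 1010 0000 0000 0000 0000 = 0xAAAA0000
Convert to decimal digit by digit (value = value*16 + digit):
  A -> 10
  10*16 + 10 (A) = 170
  170*16 + 10 (A) = 2730
  2730*16 + 10 (A) = 43690
  43690*16 + 0 = 699040
  699040*16 + 0 = 11184640
  11184640*16 + 0 = 178954240
  178954240*16 + 0 = 2863267840
Decimal = 2863267840

2863267840


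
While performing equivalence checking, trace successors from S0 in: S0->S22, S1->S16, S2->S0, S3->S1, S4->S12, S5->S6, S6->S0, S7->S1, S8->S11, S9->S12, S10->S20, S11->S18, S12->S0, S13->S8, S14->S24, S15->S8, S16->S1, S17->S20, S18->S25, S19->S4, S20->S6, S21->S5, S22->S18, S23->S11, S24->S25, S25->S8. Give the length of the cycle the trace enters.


Trace from S0 until a state repeats:
  S0 -> S22 -> S18 -> S25 -> S8 -> S11 -> S18
S18 first seen at step 2, revisited at step 6.
Cycle length = 6 - 2 = 4

4


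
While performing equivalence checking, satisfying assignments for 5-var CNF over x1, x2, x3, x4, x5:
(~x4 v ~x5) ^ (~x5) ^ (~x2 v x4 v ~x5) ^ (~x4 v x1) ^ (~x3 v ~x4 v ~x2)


CNF with 5 clauses over 5 vars (32 assignments).
An assignment satisfies CNF iff every clause has >=1 true literal.
Check each row (bits = x1,x2,x3,x4,x5; clause T/F shown):
  row 0 [00000]: clauses=TTTTT -> 1
  row 1 [00001]: clauses=TFTTT -> 0
  row 2 [00010]: clauses=TTTFT -> 0
  row 3 [00011]: clauses=FFTFT -> 0
  row 4 [00100]: clauses=TTTTT -> 1
  row 5 [00101]: clauses=TFTTT -> 0
  row 6 [00110]: clauses=TTTFT -> 0
  row 7 [00111]: clauses=FFTFT -> 0
  row 8 [01000]: clauses=TTTTT -> 1
  row 9 [01001]: clauses=TFFTT -> 0
  row 10 [01010]: clauses=TTTFT -> 0
  row 11 [01011]: clauses=FFTFT -> 0
  row 12 [01100]: clauses=TTTTT -> 1
  row 13 [01101]: clauses=TFFTT -> 0
  row 14 [01110]: clauses=TTTFF -> 0
  row 15 [01111]: clauses=FFTFF -> 0
  row 16 [10000]: clauses=TTTTT -> 1
  row 17 [10001]: clauses=TFTTT -> 0
  row 18 [10010]: clauses=TTTTT -> 1
  row 19 [10011]: clauses=FFTTT -> 0
  row 20 [10100]: clauses=TTTTT -> 1
  row 21 [10101]: clauses=TFTTT -> 0
  row 22 [10110]: clauses=TTTTT -> 1
  row 23 [10111]: clauses=FFTTT -> 0
  row 24 [11000]: clauses=TTTTT -> 1
  row 25 [11001]: clauses=TFFTT -> 0
  row 26 [11010]: clauses=TTTTT -> 1
  row 27 [11011]: clauses=FFTTT -> 0
  row 28 [11100]: clauses=TTTTT -> 1
  row 29 [11101]: clauses=TFFTT -> 0
  row 30 [11110]: clauses=TTTTF -> 0
  row 31 [11111]: clauses=FFTTF -> 0
Full result column, 8 rows per line (x1,x2 fixed per line; x3,x4,x5 runs 000..111 left to right):
  rows 0-7 [x1,x2=00]: 10001000  (ones: 2)
  rows 8-15 [x1,x2=01]: 10001000  (ones: 2)
  rows 16-23 [x1,x2=10]: 10101010  (ones: 4)
  rows 24-31 [x1,x2=11]: 10101000  (ones: 3)
Satisfying assignments = 2+2+4+3 = 11

11


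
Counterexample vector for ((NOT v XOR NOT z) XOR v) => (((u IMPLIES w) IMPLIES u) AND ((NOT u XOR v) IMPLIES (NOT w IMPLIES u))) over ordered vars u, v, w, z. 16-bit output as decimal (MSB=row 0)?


F1 = ((NOT v XOR NOT z) XOR v)
F2 = (((u IMPLIES w) IMPLIES u) AND ((NOT u XOR v) IMPLIES (NOT w IMPLIES u)))
Counterexample to F1=>F2 is where F1=1 and F2=0.
Evaluate each row (bits = u,v,w,z, MSB first):
  row 0 [0000]: F1=0 F2=0 -> F1&~F2 -> 0
  row 1 [0001]: F1=1 F2=0 -> F1&~F2 -> 1
  row 2 [0010]: F1=0 F2=0 -> F1&~F2 -> 0
  row 3 [0011]: F1=1 F2=0 -> F1&~F2 -> 1
  row 4 [0100]: F1=0 F2=0 -> F1&~F2 -> 0
  row 5 [0101]: F1=1 F2=0 -> F1&~F2 -> 1
  row 6 [0110]: F1=0 F2=0 -> F1&~F2 -> 0
  row 7 [0111]: F1=1 F2=0 -> F1&~F2 -> 1
  row 8 [1000]: F1=0 F2=1 -> F1&~F2 -> 0
  row 9 [1001]: F1=1 F2=1 -> F1&~F2 -> 0
  row 10 [1010]: F1=0 F2=1 -> F1&~F2 -> 0
  row 11 [1011]: F1=1 F2=1 -> F1&~F2 -> 0
  row 12 [1100]: F1=0 F2=1 -> F1&~F2 -> 0
  row 13 [1101]: F1=1 F2=1 -> F1&~F2 -> 0
  row 14 [1110]: F1=0 F2=1 -> F1&~F2 -> 0
  row 15 [1111]: F1=1 F2=1 -> F1&~F2 -> 0
Full result column, 4 rows per line (u,v fixed per line; w,z runs 00..11 left to right):
  rows 0-3 [u,v=00]: 0101  = hex 5
  rows 4-7 [u,v=01]: 0101  = hex 5
  rows 8-11 [u,v=10]: 0000  = hex 0
  rows 12-15 [u,v=11]: 0000  = hex 0
Counterexample vector (row 0 .. row 15) = 0101010100000000
Output column grouped in 4s = 0101 0101 0000 0000 = 0x5500
Convert to decimal digit by digit (value = value*16 + digit):
  5 -> 5
  5*16 + 5 = 85
  85*16 + 0 = 1360
  1360*16 + 0 = 21760
Decimal = 21760

21760


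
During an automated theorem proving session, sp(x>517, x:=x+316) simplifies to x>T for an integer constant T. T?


Formula: sp(P, x:=E) = exists old_x. (x = E[old_x/x]) AND P[old_x/x] (old_x is the value of x before the assignment; eliminate old_x by solving x = E[old_x/x] for old_x)
Step 1: Precondition P: x>517, i.e. old_x > 517
Step 2: Assignment gives x = old_x + 316, so old_x = x - 316
Step 3: Substitute into P: x - 316 > 517
Step 4: Simplify: x > 517+316 = 833

833


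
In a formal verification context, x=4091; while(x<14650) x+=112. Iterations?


Step 1: x goes from 4091 toward 14650 by 112; the body runs while x<14650, so iterations = ceil((bound-start)/step)
Step 2: Distance=10559
Step 3: ceil(10559/112)=95

95


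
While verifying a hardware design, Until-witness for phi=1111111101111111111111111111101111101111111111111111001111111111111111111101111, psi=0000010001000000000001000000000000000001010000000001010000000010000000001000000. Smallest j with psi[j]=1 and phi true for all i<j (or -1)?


(phi U psi) at 0: need smallest j with psi[j]=1 and phi[i]=1 for all i in [0,j).
Scan from step 0:
  step 0: phi=1, psi=0 -> continue
  step 1: phi=1, psi=0 -> continue
  step 2: phi=1, psi=0 -> continue
  step 3: phi=1, psi=0 -> continue
  step 5: psi=1 and phi held for [0,5) -> witness found
Witness step = 5

5


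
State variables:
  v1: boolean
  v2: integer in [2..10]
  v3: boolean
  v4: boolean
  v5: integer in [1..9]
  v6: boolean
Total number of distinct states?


State space = product of domain sizes of all variables.
Domain sizes:
  v1 (boolean): 2
  v2 (integer in [2..10]): 9
  v3 (boolean): 2
  v4 (boolean): 2
  v5 (integer in [1..9]): 9
  v6 (boolean): 2
Product = 2 * 9 * 2 * 2 * 9 * 2 = 1296

1296


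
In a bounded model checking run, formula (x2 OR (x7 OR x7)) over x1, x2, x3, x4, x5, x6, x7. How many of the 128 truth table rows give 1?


Formula: (x2 OR (x7 OR x7)) over 7 vars (128 rows)
Evaluate each row (x1, x2, x3, x4, x5, x6, x7 as bits, MSB first):
  row 0 [0000000]: (0 OR (0 OR 0)) -> 0
  row 1 [0000001]: (0 OR (1 OR 1)) -> 1
  row 2 [0000010]: (0 OR (0 OR 0)) -> 0
  row 3 [0000011]: (0 OR (1 OR 1)) -> 1
  row 4 [0000100]: (0 OR (0 OR 0)) -> 0
  (every remaining row is evaluated the same way; all 128 results are listed next)
Full result column, 8 rows per line (x1,x2,x3,x4 fixed per line; x5,x6,x7 runs 000..111 left to right):
  rows 0-7 [x1,x2,x3,x4=0000]: 01010101  (ones: 4)
  rows 8-15 [x1,x2,x3,x4=0001]: 01010101  (ones: 4)
  rows 16-23 [x1,x2,x3,x4=0010]: 01010101  (ones: 4)
  rows 24-31 [x1,x2,x3,x4=0011]: 01010101  (ones: 4)
  rows 32-39 [x1,x2,x3,x4=0100]: 11111111  (ones: 8)
  rows 40-47 [x1,x2,x3,x4=0101]: 11111111  (ones: 8)
  rows 48-55 [x1,x2,x3,x4=0110]: 11111111  (ones: 8)
  rows 56-63 [x1,x2,x3,x4=0111]: 11111111  (ones: 8)
  rows 64-71 [x1,x2,x3,x4=1000]: 01010101  (ones: 4)
  rows 72-79 [x1,x2,x3,x4=1001]: 01010101  (ones: 4)
  rows 80-87 [x1,x2,x3,x4=1010]: 01010101  (ones: 4)
  rows 88-95 [x1,x2,x3,x4=1011]: 01010101  (ones: 4)
  rows 96-103 [x1,x2,x3,x4=1100]: 11111111  (ones: 8)
  rows 104-111 [x1,x2,x3,x4=1101]: 11111111  (ones: 8)
  rows 112-119 [x1,x2,x3,x4=1110]: 11111111  (ones: 8)
  rows 120-127 [x1,x2,x3,x4=1111]: 11111111  (ones: 8)
Count of 1-rows = 4+4+4+4+8+8+8+8+4+4+4+4+8+8+8+8 = 96

96


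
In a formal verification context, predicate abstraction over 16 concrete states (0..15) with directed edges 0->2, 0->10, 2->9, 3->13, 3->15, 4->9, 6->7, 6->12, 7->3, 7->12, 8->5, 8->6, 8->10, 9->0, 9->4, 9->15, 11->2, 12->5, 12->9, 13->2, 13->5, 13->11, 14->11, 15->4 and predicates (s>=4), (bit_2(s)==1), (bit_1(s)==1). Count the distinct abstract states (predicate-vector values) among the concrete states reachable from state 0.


BFS from 0:
Concrete reachable: {0, 2, 4, 9, 10, 15}
Abstract via predicates (s>=4), (bit_2(s)==1), (bit_1(s)==1):
  (0,0,0) <- {0}
  (0,0,1) <- {2}
  (1,0,0) <- {9}
  (1,0,1) <- {10}
  (1,1,0) <- {4}
  (1,1,1) <- {15}
Distinct abstract states = 6

6


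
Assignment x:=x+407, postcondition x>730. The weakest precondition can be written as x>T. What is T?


Formula: wp(x:=E, P) = P[E/x] (substitute E for x in postcondition)
Step 1: Postcondition: x>730
Step 2: Substitute x+407 for x: x+407>730
Step 3: Solve for x: x > 730-407 = 323

323


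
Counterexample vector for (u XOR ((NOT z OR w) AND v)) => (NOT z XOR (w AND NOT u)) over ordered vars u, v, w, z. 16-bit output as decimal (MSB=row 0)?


F1 = (u XOR ((NOT z OR w) AND v))
F2 = (NOT z XOR (w AND NOT u))
Counterexample to F1=>F2 is where F1=1 and F2=0.
Evaluate each row (bits = u,v,w,z, MSB first):
  row 0 [0000]: F1=0 F2=1 -> F1&~F2 -> 0
  row 1 [0001]: F1=0 F2=0 -> F1&~F2 -> 0
  row 2 [0010]: F1=0 F2=0 -> F1&~F2 -> 0
  row 3 [0011]: F1=0 F2=1 -> F1&~F2 -> 0
  row 4 [0100]: F1=1 F2=1 -> F1&~F2 -> 0
  row 5 [0101]: F1=0 F2=0 -> F1&~F2 -> 0
  row 6 [0110]: F1=1 F2=0 -> F1&~F2 -> 1
  row 7 [0111]: F1=1 F2=1 -> F1&~F2 -> 0
  row 8 [1000]: F1=1 F2=1 -> F1&~F2 -> 0
  row 9 [1001]: F1=1 F2=0 -> F1&~F2 -> 1
  row 10 [1010]: F1=1 F2=1 -> F1&~F2 -> 0
  row 11 [1011]: F1=1 F2=0 -> F1&~F2 -> 1
  row 12 [1100]: F1=0 F2=1 -> F1&~F2 -> 0
  row 13 [1101]: F1=1 F2=0 -> F1&~F2 -> 1
  row 14 [1110]: F1=0 F2=1 -> F1&~F2 -> 0
  row 15 [1111]: F1=0 F2=0 -> F1&~F2 -> 0
Full result column, 4 rows per line (u,v fixed per line; w,z runs 00..11 left to right):
  rows 0-3 [u,v=00]: 0000  = hex 0
  rows 4-7 [u,v=01]: 0010  = hex 2
  rows 8-11 [u,v=10]: 0101  = hex 5
  rows 12-15 [u,v=11]: 0100  = hex 4
Counterexample vector (row 0 .. row 15) = 0000001001010100
Output column grouped in 4s = 0000 0010 0101 0100 = 0x0254
Convert to decimal digit by digit (value = value*16 + digit):
  0 -> 0
  0*16 + 2 = 2
  2*16 + 5 = 37
  37*16 + 4 = 596
Decimal = 596

596


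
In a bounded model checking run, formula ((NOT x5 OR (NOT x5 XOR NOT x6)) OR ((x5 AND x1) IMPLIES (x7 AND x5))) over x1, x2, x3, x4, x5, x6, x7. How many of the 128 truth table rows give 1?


Formula: ((NOT x5 OR (NOT x5 XOR NOT x6)) OR ((x5 AND x1) IMPLIES (x7 AND x5))) over 7 vars (128 rows)
Evaluate each row (x1, x2, x3, x4, x5, x6, x7 as bits, MSB first):
  row 0 [0000000]: ((NOT 0 OR (NOT 0 XOR NOT 0)) OR ((0 AND 0) IMPLIES (0 AND 0))) -> 1
  row 1 [0000001]: ((NOT 0 OR (NOT 0 XOR NOT 0)) OR ((0 AND 0) IMPLIES (1 AND 0))) -> 1
  row 2 [0000010]: ((NOT 0 OR (NOT 0 XOR NOT 1)) OR ((0 AND 0) IMPLIES (0 AND 0))) -> 1
  row 3 [0000011]: ((NOT 0 OR (NOT 0 XOR NOT 1)) OR ((0 AND 0) IMPLIES (1 AND 0))) -> 1
  row 4 [0000100]: ((NOT 1 OR (NOT 1 XOR NOT 0)) OR ((1 AND 0) IMPLIES (0 AND 1))) -> 1
  (every remaining row is evaluated the same way; all 128 results are listed next)
Full result column, 8 rows per line (x1,x2,x3,x4 fixed per line; x5,x6,x7 runs 000..111 left to right):
  rows 0-7 [x1,x2,x3,x4=0000]: 11111111  (ones: 8)
  rows 8-15 [x1,x2,x3,x4=0001]: 11111111  (ones: 8)
  rows 16-23 [x1,x2,x3,x4=0010]: 11111111  (ones: 8)
  rows 24-31 [x1,x2,x3,x4=0011]: 11111111  (ones: 8)
  rows 32-39 [x1,x2,x3,x4=0100]: 11111111  (ones: 8)
  rows 40-47 [x1,x2,x3,x4=0101]: 11111111  (ones: 8)
  rows 48-55 [x1,x2,x3,x4=0110]: 11111111  (ones: 8)
  rows 56-63 [x1,x2,x3,x4=0111]: 11111111  (ones: 8)
  rows 64-71 [x1,x2,x3,x4=1000]: 11111101  (ones: 7)
  rows 72-79 [x1,x2,x3,x4=1001]: 11111101  (ones: 7)
  rows 80-87 [x1,x2,x3,x4=1010]: 11111101  (ones: 7)
  rows 88-95 [x1,x2,x3,x4=1011]: 11111101  (ones: 7)
  rows 96-103 [x1,x2,x3,x4=1100]: 11111101  (ones: 7)
  rows 104-111 [x1,x2,x3,x4=1101]: 11111101  (ones: 7)
  rows 112-119 [x1,x2,x3,x4=1110]: 11111101  (ones: 7)
  rows 120-127 [x1,x2,x3,x4=1111]: 11111101  (ones: 7)
Count of 1-rows = 8+8+8+8+8+8+8+8+7+7+7+7+7+7+7+7 = 120

120


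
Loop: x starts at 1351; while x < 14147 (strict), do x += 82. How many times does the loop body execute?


Step 1: x goes from 1351 toward 14147 by 82; the body runs while x<14147, so iterations = ceil((bound-start)/step)
Step 2: Distance=12796
Step 3: ceil(12796/82)=157

157


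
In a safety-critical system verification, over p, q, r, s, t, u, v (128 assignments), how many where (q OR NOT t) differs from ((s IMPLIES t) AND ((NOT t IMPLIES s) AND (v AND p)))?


F1 = (q OR NOT t)
F2 = ((s IMPLIES t) AND ((NOT t IMPLIES s) AND (v AND p)))
Evaluate both on each of 128 rows (bits = p,q,r,s,t,u,v):
  row 0 [0000000]: F1=1 F2=0 (differ) -> 1
  row 1 [0000001]: F1=1 F2=0 (differ) -> 1
  row 2 [0000010]: F1=1 F2=0 (differ) -> 1
  row 3 [0000011]: F1=1 F2=0 (differ) -> 1
  row 4 [0000100]: F1=0 F2=0 -> 0
  (every remaining row is evaluated the same way; all 128 results are listed next)
Full result column, 8 rows per line (p,q,r,s fixed per line; t,u,v runs 000..111 left to right):
  rows 0-7 [p,q,r,s=0000]: 11110000  (ones: 4)
  rows 8-15 [p,q,r,s=0001]: 11110000  (ones: 4)
  rows 16-23 [p,q,r,s=0010]: 11110000  (ones: 4)
  rows 24-31 [p,q,r,s=0011]: 11110000  (ones: 4)
  rows 32-39 [p,q,r,s=0100]: 11111111  (ones: 8)
  rows 40-47 [p,q,r,s=0101]: 11111111  (ones: 8)
  rows 48-55 [p,q,r,s=0110]: 11111111  (ones: 8)
  rows 56-63 [p,q,r,s=0111]: 11111111  (ones: 8)
  rows 64-71 [p,q,r,s=1000]: 11110101  (ones: 6)
  rows 72-79 [p,q,r,s=1001]: 11110101  (ones: 6)
  rows 80-87 [p,q,r,s=1010]: 11110101  (ones: 6)
  rows 88-95 [p,q,r,s=1011]: 11110101  (ones: 6)
  rows 96-103 [p,q,r,s=1100]: 11111010  (ones: 6)
  rows 104-111 [p,q,r,s=1101]: 11111010  (ones: 6)
  rows 112-119 [p,q,r,s=1110]: 11111010  (ones: 6)
  rows 120-127 [p,q,r,s=1111]: 11111010  (ones: 6)
Disagreements = 4+4+4+4+8+8+8+8+6+6+6+6+6+6+6+6 = 96

96


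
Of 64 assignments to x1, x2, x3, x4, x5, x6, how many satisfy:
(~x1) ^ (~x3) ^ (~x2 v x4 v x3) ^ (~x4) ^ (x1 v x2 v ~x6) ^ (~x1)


CNF with 6 clauses over 6 vars (64 assignments).
An assignment satisfies CNF iff every clause has >=1 true literal.
Check each row (bits = x1,x2,x3,x4,x5,x6; clause T/F shown):
  row 0 [000000]: clauses=TTTTTT -> 1
  row 1 [000001]: clauses=TTTTFT -> 0
  row 2 [000010]: clauses=TTTTTT -> 1
  row 3 [000011]: clauses=TTTTFT -> 0
  row 4 [000100]: clauses=TTTFTT -> 0
  (every remaining row is evaluated the same way; all 64 results are listed next)
Full result column, 8 rows per line (x1,x2,x3 fixed per line; x4,x5,x6 runs 000..111 left to right):
  rows 0-7 [x1,x2,x3=000]: 10100000  (ones: 2)
  rows 8-15 [x1,x2,x3=001]: 00000000  (ones: 0)
  rows 16-23 [x1,x2,x3=010]: 00000000  (ones: 0)
  rows 24-31 [x1,x2,x3=011]: 00000000  (ones: 0)
  rows 32-39 [x1,x2,x3=100]: 00000000  (ones: 0)
  rows 40-47 [x1,x2,x3=101]: 00000000  (ones: 0)
  rows 48-55 [x1,x2,x3=110]: 00000000  (ones: 0)
  rows 56-63 [x1,x2,x3=111]: 00000000  (ones: 0)
Satisfying assignments = 2+0+0+0+0+0+0+0 = 2

2


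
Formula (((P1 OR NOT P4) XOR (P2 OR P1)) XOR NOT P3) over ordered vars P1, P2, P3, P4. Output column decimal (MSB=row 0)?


Formula: (((P1 OR NOT P4) XOR (P2 OR P1)) XOR NOT P3) over P1, P2, P3, P4 (16 rows)
Evaluate each row (bits = P1,P2,P3,P4, MSB first):
  row 0 [0000]: (((0 OR NOT 0) XOR (0 OR 0)) XOR NOT 0) -> 0
  row 1 [0001]: (((0 OR NOT 1) XOR (0 OR 0)) XOR NOT 0) -> 1
  row 2 [0010]: (((0 OR NOT 0) XOR (0 OR 0)) XOR NOT 1) -> 1
  row 3 [0011]: (((0 OR NOT 1) XOR (0 OR 0)) XOR NOT 1) -> 0
  row 4 [0100]: (((0 OR NOT 0) XOR (1 OR 0)) XOR NOT 0) -> 1
  row 5 [0101]: (((0 OR NOT 1) XOR (1 OR 0)) XOR NOT 0) -> 0
  row 6 [0110]: (((0 OR NOT 0) XOR (1 OR 0)) XOR NOT 1) -> 0
  row 7 [0111]: (((0 OR NOT 1) XOR (1 OR 0)) XOR NOT 1) -> 1
  row 8 [1000]: (((1 OR NOT 0) XOR (0 OR 1)) XOR NOT 0) -> 1
  row 9 [1001]: (((1 OR NOT 1) XOR (0 OR 1)) XOR NOT 0) -> 1
  row 10 [1010]: (((1 OR NOT 0) XOR (0 OR 1)) XOR NOT 1) -> 0
  row 11 [1011]: (((1 OR NOT 1) XOR (0 OR 1)) XOR NOT 1) -> 0
  row 12 [1100]: (((1 OR NOT 0) XOR (1 OR 1)) XOR NOT 0) -> 1
  row 13 [1101]: (((1 OR NOT 1) XOR (1 OR 1)) XOR NOT 0) -> 1
  row 14 [1110]: (((1 OR NOT 0) XOR (1 OR 1)) XOR NOT 1) -> 0
  row 15 [1111]: (((1 OR NOT 1) XOR (1 OR 1)) XOR NOT 1) -> 0
Full result column, 4 rows per line (P1,P2 fixed per line; P3,P4 runs 00..11 left to right):
  rows 0-3 [P1,P2=00]: 0110  = hex 6
  rows 4-7 [P1,P2=01]: 1001  = hex 9
  rows 8-11 [P1,P2=10]: 1100  = hex C
  rows 12-15 [P1,P2=11]: 1100  = hex C
Output column (row 0 .. row 15) = 0110100111001100
Output column grouped in 4s = 0110 1001 1100 1100 = 0x69CC
Convert to decimal digit by digit (value = value*16 + digit):
  6 -> 6
  6*16 + 9 = 105
  105*16 + 12 (C) = 1692
  1692*16 + 12 (C) = 27084
Decimal = 27084

27084


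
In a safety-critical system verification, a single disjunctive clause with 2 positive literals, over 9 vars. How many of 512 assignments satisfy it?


Step 1: Total=2^9=512
Step 2: Unsat when all 2 false: 2^7=128
Step 3: Sat=512-128=384

384


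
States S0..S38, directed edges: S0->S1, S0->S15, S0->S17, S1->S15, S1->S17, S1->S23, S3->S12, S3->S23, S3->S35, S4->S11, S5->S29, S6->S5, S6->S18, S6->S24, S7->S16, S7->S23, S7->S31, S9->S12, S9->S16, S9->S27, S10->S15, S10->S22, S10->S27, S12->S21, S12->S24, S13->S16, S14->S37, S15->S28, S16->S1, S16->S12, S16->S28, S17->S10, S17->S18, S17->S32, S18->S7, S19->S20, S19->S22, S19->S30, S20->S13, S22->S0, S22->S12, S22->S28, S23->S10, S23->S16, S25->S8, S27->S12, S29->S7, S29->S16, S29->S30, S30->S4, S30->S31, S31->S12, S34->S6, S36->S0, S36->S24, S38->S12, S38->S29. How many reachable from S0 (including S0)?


BFS from S0:
  layer 0: {S0}
  layer 1: {S1, S15, S17}
  layer 2: {S10, S18, S23, S28, S32}
  layer 3: {S7, S16, S22, S27}
  layer 4: {S12, S31}
  layer 5: {S21, S24}
Reachable set: {S0, S1, S7, S10, S12, S15, S16, S17, S18, S21, S22, S23, S24, S27, S28, S31, S32}
Count = 17

17


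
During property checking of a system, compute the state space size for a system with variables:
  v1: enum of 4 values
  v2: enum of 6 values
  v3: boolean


State space = product of domain sizes of all variables.
Domain sizes:
  v1 (enum of 4 values): 4
  v2 (enum of 6 values): 6
  v3 (boolean): 2
Product = 4 * 6 * 2 = 48

48


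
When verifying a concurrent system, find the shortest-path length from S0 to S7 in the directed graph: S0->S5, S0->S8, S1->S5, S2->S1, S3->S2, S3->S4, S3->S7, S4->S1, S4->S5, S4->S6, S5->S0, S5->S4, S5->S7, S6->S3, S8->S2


BFS layer-by-layer from S0:
  dist 0: {S0}
  dist 1: {S5, S8}
  dist 2: {S2, S4, S7}
  -> S7 reached at distance 2
Shortest path length = 2

2


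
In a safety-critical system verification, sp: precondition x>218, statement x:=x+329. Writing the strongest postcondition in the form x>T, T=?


Formula: sp(P, x:=E) = exists old_x. (x = E[old_x/x]) AND P[old_x/x] (old_x is the value of x before the assignment; eliminate old_x by solving x = E[old_x/x] for old_x)
Step 1: Precondition P: x>218, i.e. old_x > 218
Step 2: Assignment gives x = old_x + 329, so old_x = x - 329
Step 3: Substitute into P: x - 329 > 218
Step 4: Simplify: x > 218+329 = 547

547


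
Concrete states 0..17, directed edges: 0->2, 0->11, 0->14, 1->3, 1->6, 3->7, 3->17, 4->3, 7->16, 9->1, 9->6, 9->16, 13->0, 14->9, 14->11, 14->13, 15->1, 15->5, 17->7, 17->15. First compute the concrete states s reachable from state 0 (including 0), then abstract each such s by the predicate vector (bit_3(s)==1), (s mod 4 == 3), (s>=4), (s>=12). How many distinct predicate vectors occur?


BFS from 0:
Concrete reachable: {0, 1, 2, 3, 5, 6, 7, 9, 11, 13, 14, 15, 16, 17}
Abstract via predicates (bit_3(s)==1), (s mod 4 == 3), (s>=4), (s>=12):
  (0,0,0,0) <- {0, 1, 2}
  (0,0,1,0) <- {5, 6}
  (0,0,1,1) <- {16, 17}
  (0,1,0,0) <- {3}
  (0,1,1,0) <- {7}
  (1,0,1,0) <- {9}
  (1,0,1,1) <- {13, 14}
  (1,1,1,0) <- {11}
  (1,1,1,1) <- {15}
Distinct abstract states = 9

9


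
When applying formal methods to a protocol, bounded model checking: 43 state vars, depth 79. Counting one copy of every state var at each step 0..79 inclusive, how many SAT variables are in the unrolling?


BMC unrolls to depth k, creating one copy of each state var for steps 0..k.
Step count = 79 + 1 = 80 (steps 0 through 79)
Vars per step = 43
Total = 43 * 80 = 3440

3440


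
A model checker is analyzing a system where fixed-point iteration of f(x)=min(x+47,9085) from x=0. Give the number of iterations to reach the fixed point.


Step 1: x=0, cap=9085, increment=47
Step 2: x grows by 47 each step until capped at 9085; fixed point is x=9085
Step 3: iterations = ceil(9085/47) = 194

194


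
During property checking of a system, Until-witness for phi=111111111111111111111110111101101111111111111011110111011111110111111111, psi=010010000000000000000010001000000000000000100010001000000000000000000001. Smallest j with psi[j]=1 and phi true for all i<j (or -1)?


(phi U psi) at 0: need smallest j with psi[j]=1 and phi[i]=1 for all i in [0,j).
Scan from step 0:
  step 0: phi=1, psi=0 -> continue
  step 1: psi=1 and phi held for [0,1) -> witness found
Witness step = 1

1


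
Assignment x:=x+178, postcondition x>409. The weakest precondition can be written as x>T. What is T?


Formula: wp(x:=E, P) = P[E/x] (substitute E for x in postcondition)
Step 1: Postcondition: x>409
Step 2: Substitute x+178 for x: x+178>409
Step 3: Solve for x: x > 409-178 = 231

231


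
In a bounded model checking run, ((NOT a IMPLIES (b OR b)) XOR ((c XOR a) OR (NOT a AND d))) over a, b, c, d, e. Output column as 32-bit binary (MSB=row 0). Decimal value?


Formula: ((NOT a IMPLIES (b OR b)) XOR ((c XOR a) OR (NOT a AND d))) over a, b, c, d, e (32 rows)
Evaluate each row (bits = a,b,c,d,e, MSB first):
  row 0 [00000]: ((NOT 0 IMPLIES (0 OR 0)) XOR ((0 XOR 0) OR (NOT 0 AND 0))) -> 0
  row 1 [00001]: ((NOT 0 IMPLIES (0 OR 0)) XOR ((0 XOR 0) OR (NOT 0 AND 0))) -> 0
  row 2 [00010]: ((NOT 0 IMPLIES (0 OR 0)) XOR ((0 XOR 0) OR (NOT 0 AND 1))) -> 1
  row 3 [00011]: ((NOT 0 IMPLIES (0 OR 0)) XOR ((0 XOR 0) OR (NOT 0 AND 1))) -> 1
  row 4 [00100]: ((NOT 0 IMPLIES (0 OR 0)) XOR ((1 XOR 0) OR (NOT 0 AND 0))) -> 1
  row 5 [00101]: ((NOT 0 IMPLIES (0 OR 0)) XOR ((1 XOR 0) OR (NOT 0 AND 0))) -> 1
  row 6 [00110]: ((NOT 0 IMPLIES (0 OR 0)) XOR ((1 XOR 0) OR (NOT 0 AND 1))) -> 1
  row 7 [00111]: ((NOT 0 IMPLIES (0 OR 0)) XOR ((1 XOR 0) OR (NOT 0 AND 1))) -> 1
  row 8 [01000]: ((NOT 0 IMPLIES (1 OR 1)) XOR ((0 XOR 0) OR (NOT 0 AND 0))) -> 1
  row 9 [01001]: ((NOT 0 IMPLIES (1 OR 1)) XOR ((0 XOR 0) OR (NOT 0 AND 0))) -> 1
  row 10 [01010]: ((NOT 0 IMPLIES (1 OR 1)) XOR ((0 XOR 0) OR (NOT 0 AND 1))) -> 0
  row 11 [01011]: ((NOT 0 IMPLIES (1 OR 1)) XOR ((0 XOR 0) OR (NOT 0 AND 1))) -> 0
  row 12 [01100]: ((NOT 0 IMPLIES (1 OR 1)) XOR ((1 XOR 0) OR (NOT 0 AND 0))) -> 0
  row 13 [01101]: ((NOT 0 IMPLIES (1 OR 1)) XOR ((1 XOR 0) OR (NOT 0 AND 0))) -> 0
  row 14 [01110]: ((NOT 0 IMPLIES (1 OR 1)) XOR ((1 XOR 0) OR (NOT 0 AND 1))) -> 0
  row 15 [01111]: ((NOT 0 IMPLIES (1 OR 1)) XOR ((1 XOR 0) OR (NOT 0 AND 1))) -> 0
  row 16 [10000]: ((NOT 1 IMPLIES (0 OR 0)) XOR ((0 XOR 1) OR (NOT 1 AND 0))) -> 0
  row 17 [10001]: ((NOT 1 IMPLIES (0 OR 0)) XOR ((0 XOR 1) OR (NOT 1 AND 0))) -> 0
  row 18 [10010]: ((NOT 1 IMPLIES (0 OR 0)) XOR ((0 XOR 1) OR (NOT 1 AND 1))) -> 0
  row 19 [10011]: ((NOT 1 IMPLIES (0 OR 0)) XOR ((0 XOR 1) OR (NOT 1 AND 1))) -> 0
  row 20 [10100]: ((NOT 1 IMPLIES (0 OR 0)) XOR ((1 XOR 1) OR (NOT 1 AND 0))) -> 1
  row 21 [10101]: ((NOT 1 IMPLIES (0 OR 0)) XOR ((1 XOR 1) OR (NOT 1 AND 0))) -> 1
  row 22 [10110]: ((NOT 1 IMPLIES (0 OR 0)) XOR ((1 XOR 1) OR (NOT 1 AND 1))) -> 1
  row 23 [10111]: ((NOT 1 IMPLIES (0 OR 0)) XOR ((1 XOR 1) OR (NOT 1 AND 1))) -> 1
  row 24 [11000]: ((NOT 1 IMPLIES (1 OR 1)) XOR ((0 XOR 1) OR (NOT 1 AND 0))) -> 0
  row 25 [11001]: ((NOT 1 IMPLIES (1 OR 1)) XOR ((0 XOR 1) OR (NOT 1 AND 0))) -> 0
  row 26 [11010]: ((NOT 1 IMPLIES (1 OR 1)) XOR ((0 XOR 1) OR (NOT 1 AND 1))) -> 0
  row 27 [11011]: ((NOT 1 IMPLIES (1 OR 1)) XOR ((0 XOR 1) OR (NOT 1 AND 1))) -> 0
  row 28 [11100]: ((NOT 1 IMPLIES (1 OR 1)) XOR ((1 XOR 1) OR (NOT 1 AND 0))) -> 1
  row 29 [11101]: ((NOT 1 IMPLIES (1 OR 1)) XOR ((1 XOR 1) OR (NOT 1 AND 0))) -> 1
  row 30 [11110]: ((NOT 1 IMPLIES (1 OR 1)) XOR ((1 XOR 1) OR (NOT 1 AND 1))) -> 1
  row 31 [11111]: ((NOT 1 IMPLIES (1 OR 1)) XOR ((1 XOR 1) OR (NOT 1 AND 1))) -> 1
Full result column, 4 rows per line (a,b,c fixed per line; d,e runs 00..11 left to right):
  rows 0-3 [a,b,c=000]: 0011  = hex 3
  rows 4-7 [a,b,c=001]: 1111  = hex F
  rows 8-11 [a,b,c=010]: 1100  = hex C
  rows 12-15 [a,b,c=011]: 0000  = hex 0
  rows 16-19 [a,b,c=100]: 0000  = hex 0
  rows 20-23 [a,b,c=101]: 1111  = hex F
  rows 24-27 [a,b,c=110]: 0000  = hex 0
  rows 28-31 [a,b,c=111]: 1111  = hex F
Output column (row 0 .. row 31) = 00111111110000000000111100001111
Output column grouped in 4s = 0011 1111 1100 0000 0000 1111 0000 1111 = 0x3FC00F0F
Convert to decimal digit by digit (value = value*16 + digit):
  3 -> 3
  3*16 + 15 (F) = 63
  63*16 + 12 (C) = 1020
  1020*16 + 0 = 16320
  16320*16 + 0 = 261120
  261120*16 + 15 (F) = 4177935
  4177935*16 + 0 = 66846960
  66846960*16 + 15 (F) = 1069551375
Decimal = 1069551375

1069551375


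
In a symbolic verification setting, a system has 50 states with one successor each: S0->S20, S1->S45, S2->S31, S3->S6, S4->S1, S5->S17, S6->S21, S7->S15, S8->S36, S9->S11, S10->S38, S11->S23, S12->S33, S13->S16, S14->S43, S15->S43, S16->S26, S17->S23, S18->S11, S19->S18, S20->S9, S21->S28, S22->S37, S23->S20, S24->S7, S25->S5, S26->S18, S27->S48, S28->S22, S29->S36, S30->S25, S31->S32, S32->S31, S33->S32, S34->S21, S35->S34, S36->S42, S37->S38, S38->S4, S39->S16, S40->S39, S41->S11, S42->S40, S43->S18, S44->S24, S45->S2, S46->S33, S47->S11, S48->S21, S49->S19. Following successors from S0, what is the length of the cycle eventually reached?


Trace from S0 until a state repeats:
  S0 -> S20 -> S9 -> S11 -> S23 -> S20
S20 first seen at step 1, revisited at step 5.
Cycle length = 5 - 1 = 4

4


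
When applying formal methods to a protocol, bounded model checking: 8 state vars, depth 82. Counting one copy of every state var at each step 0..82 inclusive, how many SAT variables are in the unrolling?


BMC unrolls to depth k, creating one copy of each state var for steps 0..k.
Step count = 82 + 1 = 83 (steps 0 through 82)
Vars per step = 8
Total = 8 * 83 = 664

664


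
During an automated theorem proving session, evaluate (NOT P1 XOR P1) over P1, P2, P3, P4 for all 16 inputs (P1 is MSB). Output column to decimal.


Formula: (NOT P1 XOR P1) over P1, P2, P3, P4 (16 rows)
Evaluate each row (bits = P1,P2,P3,P4, MSB first):
  row 0 [0000]: (NOT 0 XOR 0) -> 1
  row 1 [0001]: (NOT 0 XOR 0) -> 1
  row 2 [0010]: (NOT 0 XOR 0) -> 1
  row 3 [0011]: (NOT 0 XOR 0) -> 1
  row 4 [0100]: (NOT 0 XOR 0) -> 1
  row 5 [0101]: (NOT 0 XOR 0) -> 1
  row 6 [0110]: (NOT 0 XOR 0) -> 1
  row 7 [0111]: (NOT 0 XOR 0) -> 1
  row 8 [1000]: (NOT 1 XOR 1) -> 1
  row 9 [1001]: (NOT 1 XOR 1) -> 1
  row 10 [1010]: (NOT 1 XOR 1) -> 1
  row 11 [1011]: (NOT 1 XOR 1) -> 1
  row 12 [1100]: (NOT 1 XOR 1) -> 1
  row 13 [1101]: (NOT 1 XOR 1) -> 1
  row 14 [1110]: (NOT 1 XOR 1) -> 1
  row 15 [1111]: (NOT 1 XOR 1) -> 1
Full result column, 4 rows per line (P1,P2 fixed per line; P3,P4 runs 00..11 left to right):
  rows 0-3 [P1,P2=00]: 1111  = hex F
  rows 4-7 [P1,P2=01]: 1111  = hex F
  rows 8-11 [P1,P2=10]: 1111  = hex F
  rows 12-15 [P1,P2=11]: 1111  = hex F
Output column (row 0 .. row 15) = 1111111111111111
Output column grouped in 4s = 1111 1111 1111 1111 = 0xFFFF
Convert to decimal digit by digit (value = value*16 + digit):
  F -> 15
  15*16 + 15 (F) = 255
  255*16 + 15 (F) = 4095
  4095*16 + 15 (F) = 65535
Decimal = 65535

65535


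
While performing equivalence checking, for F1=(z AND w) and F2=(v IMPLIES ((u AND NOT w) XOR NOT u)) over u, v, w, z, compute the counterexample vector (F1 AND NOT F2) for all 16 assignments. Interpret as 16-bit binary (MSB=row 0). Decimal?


F1 = (z AND w)
F2 = (v IMPLIES ((u AND NOT w) XOR NOT u))
Counterexample to F1=>F2 is where F1=1 and F2=0.
Evaluate each row (bits = u,v,w,z, MSB first):
  row 0 [0000]: F1=0 F2=1 -> F1&~F2 -> 0
  row 1 [0001]: F1=0 F2=1 -> F1&~F2 -> 0
  row 2 [0010]: F1=0 F2=1 -> F1&~F2 -> 0
  row 3 [0011]: F1=1 F2=1 -> F1&~F2 -> 0
  row 4 [0100]: F1=0 F2=1 -> F1&~F2 -> 0
  row 5 [0101]: F1=0 F2=1 -> F1&~F2 -> 0
  row 6 [0110]: F1=0 F2=1 -> F1&~F2 -> 0
  row 7 [0111]: F1=1 F2=1 -> F1&~F2 -> 0
  row 8 [1000]: F1=0 F2=1 -> F1&~F2 -> 0
  row 9 [1001]: F1=0 F2=1 -> F1&~F2 -> 0
  row 10 [1010]: F1=0 F2=1 -> F1&~F2 -> 0
  row 11 [1011]: F1=1 F2=1 -> F1&~F2 -> 0
  row 12 [1100]: F1=0 F2=1 -> F1&~F2 -> 0
  row 13 [1101]: F1=0 F2=1 -> F1&~F2 -> 0
  row 14 [1110]: F1=0 F2=0 -> F1&~F2 -> 0
  row 15 [1111]: F1=1 F2=0 -> F1&~F2 -> 1
Full result column, 4 rows per line (u,v fixed per line; w,z runs 00..11 left to right):
  rows 0-3 [u,v=00]: 0000  = hex 0
  rows 4-7 [u,v=01]: 0000  = hex 0
  rows 8-11 [u,v=10]: 0000  = hex 0
  rows 12-15 [u,v=11]: 0001  = hex 1
Counterexample vector (row 0 .. row 15) = 0000000000000001
Output column grouped in 4s = 0000 0000 0000 0001 = 0x0001
Convert to decimal digit by digit (value = value*16 + digit):
  0 -> 0
  0*16 + 0 = 0
  0*16 + 0 = 0
  0*16 + 1 = 1
Decimal = 1

1


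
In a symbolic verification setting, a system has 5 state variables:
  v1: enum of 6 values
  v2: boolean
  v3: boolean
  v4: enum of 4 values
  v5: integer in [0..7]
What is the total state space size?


State space = product of domain sizes of all variables.
Domain sizes:
  v1 (enum of 6 values): 6
  v2 (boolean): 2
  v3 (boolean): 2
  v4 (enum of 4 values): 4
  v5 (integer in [0..7]): 8
Product = 6 * 2 * 2 * 4 * 8 = 768

768


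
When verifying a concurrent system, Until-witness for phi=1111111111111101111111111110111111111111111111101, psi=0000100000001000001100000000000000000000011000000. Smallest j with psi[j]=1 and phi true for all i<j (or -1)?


(phi U psi) at 0: need smallest j with psi[j]=1 and phi[i]=1 for all i in [0,j).
Scan from step 0:
  step 0: phi=1, psi=0 -> continue
  step 1: phi=1, psi=0 -> continue
  step 2: phi=1, psi=0 -> continue
  step 3: phi=1, psi=0 -> continue
  step 4: psi=1 and phi held for [0,4) -> witness found
Witness step = 4

4


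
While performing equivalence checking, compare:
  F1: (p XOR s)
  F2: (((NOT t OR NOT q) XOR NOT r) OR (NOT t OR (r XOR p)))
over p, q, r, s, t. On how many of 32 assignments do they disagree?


F1 = (p XOR s)
F2 = (((NOT t OR NOT q) XOR NOT r) OR (NOT t OR (r XOR p)))
Evaluate both on each of 32 rows (bits = p,q,r,s,t):
  row 0 [00000]: F1=0 F2=1 (differ) -> 1
  row 1 [00001]: F1=0 F2=0 -> 0
  row 2 [00010]: F1=1 F2=1 -> 0
  row 3 [00011]: F1=1 F2=0 (differ) -> 1
  row 4 [00100]: F1=0 F2=1 (differ) -> 1
  row 5 [00101]: F1=0 F2=1 (differ) -> 1
  row 6 [00110]: F1=1 F2=1 -> 0
  row 7 [00111]: F1=1 F2=1 -> 0
  row 8 [01000]: F1=0 F2=1 (differ) -> 1
  row 9 [01001]: F1=0 F2=1 (differ) -> 1
  row 10 [01010]: F1=1 F2=1 -> 0
  row 11 [01011]: F1=1 F2=1 -> 0
  row 12 [01100]: F1=0 F2=1 (differ) -> 1
  row 13 [01101]: F1=0 F2=1 (differ) -> 1
  row 14 [01110]: F1=1 F2=1 -> 0
  row 15 [01111]: F1=1 F2=1 -> 0
  row 16 [10000]: F1=1 F2=1 -> 0
  row 17 [10001]: F1=1 F2=1 -> 0
  row 18 [10010]: F1=0 F2=1 (differ) -> 1
  row 19 [10011]: F1=0 F2=1 (differ) -> 1
  row 20 [10100]: F1=1 F2=1 -> 0
  row 21 [10101]: F1=1 F2=1 -> 0
  row 22 [10110]: F1=0 F2=1 (differ) -> 1
  row 23 [10111]: F1=0 F2=1 (differ) -> 1
  row 24 [11000]: F1=1 F2=1 -> 0
  row 25 [11001]: F1=1 F2=1 -> 0
  row 26 [11010]: F1=0 F2=1 (differ) -> 1
  row 27 [11011]: F1=0 F2=1 (differ) -> 1
  row 28 [11100]: F1=1 F2=1 -> 0
  row 29 [11101]: F1=1 F2=0 (differ) -> 1
  row 30 [11110]: F1=0 F2=1 (differ) -> 1
  row 31 [11111]: F1=0 F2=0 -> 0
Full result column, 8 rows per line (p,q fixed per line; r,s,t runs 000..111 left to right):
  rows 0-7 [p,q=00]: 10011100  (ones: 4)
  rows 8-15 [p,q=01]: 11001100  (ones: 4)
  rows 16-23 [p,q=10]: 00110011  (ones: 4)
  rows 24-31 [p,q=11]: 00110110  (ones: 4)
Disagreements = 4+4+4+4 = 16

16


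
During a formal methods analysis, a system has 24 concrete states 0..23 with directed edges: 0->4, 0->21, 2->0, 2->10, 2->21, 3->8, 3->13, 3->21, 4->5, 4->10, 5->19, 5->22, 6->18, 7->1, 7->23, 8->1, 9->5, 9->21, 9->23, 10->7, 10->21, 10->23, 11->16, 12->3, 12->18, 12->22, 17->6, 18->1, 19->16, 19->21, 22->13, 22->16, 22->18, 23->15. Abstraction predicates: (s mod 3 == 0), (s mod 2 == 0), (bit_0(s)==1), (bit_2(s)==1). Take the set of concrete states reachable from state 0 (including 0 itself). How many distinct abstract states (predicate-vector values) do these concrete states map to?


BFS from 0:
Concrete reachable: {0, 1, 4, 5, 7, 10, 13, 15, 16, 18, 19, 21, 22, 23}
Abstract via predicates (s mod 3 == 0), (s mod 2 == 0), (bit_0(s)==1), (bit_2(s)==1):
  (0,0,1,0) <- {1, 19}
  (0,0,1,1) <- {5, 7, 13, 23}
  (0,1,0,0) <- {10, 16}
  (0,1,0,1) <- {4, 22}
  (1,0,1,1) <- {15, 21}
  (1,1,0,0) <- {0, 18}
Distinct abstract states = 6

6


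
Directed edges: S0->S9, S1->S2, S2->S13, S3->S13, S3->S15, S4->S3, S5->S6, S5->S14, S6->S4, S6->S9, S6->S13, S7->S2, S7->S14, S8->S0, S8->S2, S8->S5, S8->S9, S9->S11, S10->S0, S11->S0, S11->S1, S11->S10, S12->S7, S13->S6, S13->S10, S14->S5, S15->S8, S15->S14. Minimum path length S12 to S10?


BFS layer-by-layer from S12:
  dist 0: {S12}
  dist 1: {S7}
  dist 2: {S2, S14}
  dist 3: {S5, S13}
  dist 4: {S6, S10}
  -> S10 reached at distance 4
Shortest path length = 4

4


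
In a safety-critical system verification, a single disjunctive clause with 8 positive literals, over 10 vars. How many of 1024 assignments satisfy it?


Step 1: Total=2^10=1024
Step 2: Unsat when all 8 false: 2^2=4
Step 3: Sat=1024-4=1020

1020


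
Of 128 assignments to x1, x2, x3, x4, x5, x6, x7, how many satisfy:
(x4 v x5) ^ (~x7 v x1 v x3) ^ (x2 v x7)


CNF with 3 clauses over 7 vars (128 assignments).
An assignment satisfies CNF iff every clause has >=1 true literal.
Check each row (bits = x1,x2,x3,x4,x5,x6,x7; clause T/F shown):
  row 0 [0000000]: clauses=FTF -> 0
  row 1 [0000001]: clauses=FFT -> 0
  row 2 [0000010]: clauses=FTF -> 0
  row 3 [0000011]: clauses=FFT -> 0
  row 4 [0000100]: clauses=TTF -> 0
  (every remaining row is evaluated the same way; all 128 results are listed next)
Full result column, 8 rows per line (x1,x2,x3,x4 fixed per line; x5,x6,x7 runs 000..111 left to right):
  rows 0-7 [x1,x2,x3,x4=0000]: 00000000  (ones: 0)
  rows 8-15 [x1,x2,x3,x4=0001]: 00000000  (ones: 0)
  rows 16-23 [x1,x2,x3,x4=0010]: 00000101  (ones: 2)
  rows 24-31 [x1,x2,x3,x4=0011]: 01010101  (ones: 4)
  rows 32-39 [x1,x2,x3,x4=0100]: 00001010  (ones: 2)
  rows 40-47 [x1,x2,x3,x4=0101]: 10101010  (ones: 4)
  rows 48-55 [x1,x2,x3,x4=0110]: 00001111  (ones: 4)
  rows 56-63 [x1,x2,x3,x4=0111]: 11111111  (ones: 8)
  rows 64-71 [x1,x2,x3,x4=1000]: 00000101  (ones: 2)
  rows 72-79 [x1,x2,x3,x4=1001]: 01010101  (ones: 4)
  rows 80-87 [x1,x2,x3,x4=1010]: 00000101  (ones: 2)
  rows 88-95 [x1,x2,x3,x4=1011]: 01010101  (ones: 4)
  rows 96-103 [x1,x2,x3,x4=1100]: 00001111  (ones: 4)
  rows 104-111 [x1,x2,x3,x4=1101]: 11111111  (ones: 8)
  rows 112-119 [x1,x2,x3,x4=1110]: 00001111  (ones: 4)
  rows 120-127 [x1,x2,x3,x4=1111]: 11111111  (ones: 8)
Satisfying assignments = 0+0+2+4+2+4+4+8+2+4+2+4+4+8+4+8 = 60

60


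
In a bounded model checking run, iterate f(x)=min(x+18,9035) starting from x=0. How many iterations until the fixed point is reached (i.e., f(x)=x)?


Step 1: x=0, cap=9035, increment=18
Step 2: x grows by 18 each step until capped at 9035; fixed point is x=9035
Step 3: iterations = ceil(9035/18) = 502

502


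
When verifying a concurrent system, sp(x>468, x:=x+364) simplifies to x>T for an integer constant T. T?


Formula: sp(P, x:=E) = exists old_x. (x = E[old_x/x]) AND P[old_x/x] (old_x is the value of x before the assignment; eliminate old_x by solving x = E[old_x/x] for old_x)
Step 1: Precondition P: x>468, i.e. old_x > 468
Step 2: Assignment gives x = old_x + 364, so old_x = x - 364
Step 3: Substitute into P: x - 364 > 468
Step 4: Simplify: x > 468+364 = 832

832


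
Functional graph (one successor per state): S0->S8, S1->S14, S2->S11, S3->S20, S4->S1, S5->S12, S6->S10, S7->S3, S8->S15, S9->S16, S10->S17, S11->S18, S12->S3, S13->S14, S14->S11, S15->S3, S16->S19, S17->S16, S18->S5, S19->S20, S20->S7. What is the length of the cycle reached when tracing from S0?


Trace from S0 until a state repeats:
  S0 -> S8 -> S15 -> S3 -> S20 -> S7 -> S3
S3 first seen at step 3, revisited at step 6.
Cycle length = 6 - 3 = 3

3


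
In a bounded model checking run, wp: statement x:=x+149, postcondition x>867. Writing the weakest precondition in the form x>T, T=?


Formula: wp(x:=E, P) = P[E/x] (substitute E for x in postcondition)
Step 1: Postcondition: x>867
Step 2: Substitute x+149 for x: x+149>867
Step 3: Solve for x: x > 867-149 = 718

718


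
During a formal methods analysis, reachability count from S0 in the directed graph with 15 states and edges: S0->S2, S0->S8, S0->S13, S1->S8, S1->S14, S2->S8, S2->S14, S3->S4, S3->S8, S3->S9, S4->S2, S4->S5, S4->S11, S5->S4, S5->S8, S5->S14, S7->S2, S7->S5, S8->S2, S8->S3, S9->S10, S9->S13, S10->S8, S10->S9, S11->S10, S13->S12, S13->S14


BFS from S0:
  layer 0: {S0}
  layer 1: {S2, S8, S13}
  layer 2: {S3, S12, S14}
  layer 3: {S4, S9}
  layer 4: {S5, S10, S11}
Reachable set: {S0, S2, S3, S4, S5, S8, S9, S10, S11, S12, S13, S14}
Count = 12

12


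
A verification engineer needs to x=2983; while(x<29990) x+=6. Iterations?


Step 1: x goes from 2983 toward 29990 by 6; the body runs while x<29990, so iterations = ceil((bound-start)/step)
Step 2: Distance=27007
Step 3: ceil(27007/6)=4502

4502


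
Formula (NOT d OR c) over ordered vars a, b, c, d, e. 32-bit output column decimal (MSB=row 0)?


Formula: (NOT d OR c) over a, b, c, d, e (32 rows)
Evaluate each row (bits = a,b,c,d,e, MSB first):
  row 0 [00000]: (NOT 0 OR 0) -> 1
  row 1 [00001]: (NOT 0 OR 0) -> 1
  row 2 [00010]: (NOT 1 OR 0) -> 0
  row 3 [00011]: (NOT 1 OR 0) -> 0
  row 4 [00100]: (NOT 0 OR 1) -> 1
  row 5 [00101]: (NOT 0 OR 1) -> 1
  row 6 [00110]: (NOT 1 OR 1) -> 1
  row 7 [00111]: (NOT 1 OR 1) -> 1
  row 8 [01000]: (NOT 0 OR 0) -> 1
  row 9 [01001]: (NOT 0 OR 0) -> 1
  row 10 [01010]: (NOT 1 OR 0) -> 0
  row 11 [01011]: (NOT 1 OR 0) -> 0
  row 12 [01100]: (NOT 0 OR 1) -> 1
  row 13 [01101]: (NOT 0 OR 1) -> 1
  row 14 [01110]: (NOT 1 OR 1) -> 1
  row 15 [01111]: (NOT 1 OR 1) -> 1
  row 16 [10000]: (NOT 0 OR 0) -> 1
  row 17 [10001]: (NOT 0 OR 0) -> 1
  row 18 [10010]: (NOT 1 OR 0) -> 0
  row 19 [10011]: (NOT 1 OR 0) -> 0
  row 20 [10100]: (NOT 0 OR 1) -> 1
  row 21 [10101]: (NOT 0 OR 1) -> 1
  row 22 [10110]: (NOT 1 OR 1) -> 1
  row 23 [10111]: (NOT 1 OR 1) -> 1
  row 24 [11000]: (NOT 0 OR 0) -> 1
  row 25 [11001]: (NOT 0 OR 0) -> 1
  row 26 [11010]: (NOT 1 OR 0) -> 0
  row 27 [11011]: (NOT 1 OR 0) -> 0
  row 28 [11100]: (NOT 0 OR 1) -> 1
  row 29 [11101]: (NOT 0 OR 1) -> 1
  row 30 [11110]: (NOT 1 OR 1) -> 1
  row 31 [11111]: (NOT 1 OR 1) -> 1
Full result column, 4 rows per line (a,b,c fixed per line; d,e runs 00..11 left to right):
  rows 0-3 [a,b,c=000]: 1100  = hex C
  rows 4-7 [a,b,c=001]: 1111  = hex F
  rows 8-11 [a,b,c=010]: 1100  = hex C
  rows 12-15 [a,b,c=011]: 1111  = hex F
  rows 16-19 [a,b,c=100]: 1100  = hex C
  rows 20-23 [a,b,c=101]: 1111  = hex F
  rows 24-27 [a,b,c=110]: 1100  = hex C
  rows 28-31 [a,b,c=111]: 1111  = hex F
Output column (row 0 .. row 31) = 11001111110011111100111111001111
Output column grouped in 4s = 1100 1111 1100 1111 1100 1111 1100 1111 = 0xCFCFCFCF
Convert to decimal digit by digit (value = value*16 + digit):
  C -> 12
  12*16 + 15 (F) = 207
  207*16 + 12 (C) = 3324
  3324*16 + 15 (F) = 53199
  53199*16 + 12 (C) = 851196
  851196*16 + 15 (F) = 13619151
  13619151*16 + 12 (C) = 217906428
  217906428*16 + 15 (F) = 3486502863
Decimal = 3486502863

3486502863
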